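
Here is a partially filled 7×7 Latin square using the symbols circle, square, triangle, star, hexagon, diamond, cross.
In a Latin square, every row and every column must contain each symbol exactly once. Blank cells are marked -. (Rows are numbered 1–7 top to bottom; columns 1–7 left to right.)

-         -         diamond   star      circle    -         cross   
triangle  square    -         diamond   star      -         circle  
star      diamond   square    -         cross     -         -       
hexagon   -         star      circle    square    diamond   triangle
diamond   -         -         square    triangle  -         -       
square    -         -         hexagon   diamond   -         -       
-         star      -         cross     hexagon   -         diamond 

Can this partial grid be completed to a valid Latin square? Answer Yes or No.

No

Row 1, column 1: row 1 together with column 1 already contain {circle, square, triangle, star, hexagon, diamond, cross} — every symbol — so nothing can go there. The grid has no valid completion.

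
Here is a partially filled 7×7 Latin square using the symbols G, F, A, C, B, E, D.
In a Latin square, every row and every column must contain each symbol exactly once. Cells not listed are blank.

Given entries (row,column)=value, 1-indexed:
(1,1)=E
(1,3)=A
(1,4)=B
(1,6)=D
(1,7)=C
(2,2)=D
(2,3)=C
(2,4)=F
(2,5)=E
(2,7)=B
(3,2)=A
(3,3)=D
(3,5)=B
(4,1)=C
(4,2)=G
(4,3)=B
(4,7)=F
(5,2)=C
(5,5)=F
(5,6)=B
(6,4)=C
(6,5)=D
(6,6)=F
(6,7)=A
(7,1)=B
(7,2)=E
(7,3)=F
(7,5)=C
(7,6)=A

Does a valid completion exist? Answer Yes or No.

Yes

No row or column among the givens repeats a symbol, and propagating forced cells runs into no contradiction.
One valid completion exists (for instance, E F A B G D C / A D C F E G B / F A D E B C G / C G B D A E F / D C G A F B E / G B E C D F A / B E F G C A D).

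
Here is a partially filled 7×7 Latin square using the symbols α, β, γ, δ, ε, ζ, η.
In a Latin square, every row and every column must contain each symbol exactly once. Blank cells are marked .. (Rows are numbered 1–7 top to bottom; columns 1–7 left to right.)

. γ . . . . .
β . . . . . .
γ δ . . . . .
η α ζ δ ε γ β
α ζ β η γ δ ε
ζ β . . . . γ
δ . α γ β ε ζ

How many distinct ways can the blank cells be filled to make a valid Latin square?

Row 1, column 1: eliminating its row and column leaves {ε}.
Row 1, column 3: eliminating its row and column leaves {δ, ε, η}.
Row 1, column 4: eliminating its row and column leaves {α, β, ε, ζ}.
Row 1, column 5: eliminating its row and column leaves {α, δ, ζ, η}.
Row 1, column 6: eliminating its row and column leaves {α, β, ζ, η}.
Row 1, column 7: eliminating its row and column leaves {α, δ, η}.
Row 2, column 2: eliminating its row and column leaves {ε, η}.
Row 2, column 3: eliminating its row and column leaves {γ, δ, ε, η}.
Row 2, column 4: eliminating its row and column leaves {α, ε, ζ}.
Row 2, column 5: eliminating its row and column leaves {α, δ, ζ, η}.
Row 2, column 6: eliminating its row and column leaves {α, ζ, η}.
Row 2, column 7: eliminating its row and column leaves {α, δ, η}.
Row 3, column 3: eliminating its row and column leaves {ε, η}.
Row 3, column 4: eliminating its row and column leaves {α, β, ε, ζ}.
Row 3, column 5: eliminating its row and column leaves {α, ζ, η}.
Row 3, column 6: eliminating its row and column leaves {α, β, ζ, η}.
Row 3, column 7: eliminating its row and column leaves {α, η}.
Row 6, column 3: eliminating its row and column leaves {δ, ε, η}.
Row 6, column 4: eliminating its row and column leaves {α, ε}.
Row 6, column 5: eliminating its row and column leaves {α, δ, η}.
Row 6, column 6: eliminating its row and column leaves {α, η}.
Row 7, column 2: eliminating its row and column leaves {η}.
Enumerating the assignments across these blanks that avoid any row or column repeat gives 19 completions.

19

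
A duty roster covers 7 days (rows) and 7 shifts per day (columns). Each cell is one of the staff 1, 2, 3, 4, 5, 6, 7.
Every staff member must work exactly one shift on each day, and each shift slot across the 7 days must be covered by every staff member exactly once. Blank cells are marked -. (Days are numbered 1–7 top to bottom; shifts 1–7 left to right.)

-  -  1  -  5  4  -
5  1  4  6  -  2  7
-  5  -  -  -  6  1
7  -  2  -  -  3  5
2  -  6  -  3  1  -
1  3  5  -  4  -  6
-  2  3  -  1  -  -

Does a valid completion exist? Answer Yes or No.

No

Day 2, shift 5: day 2 together with shift 5 already contain {1, 2, 3, 4, 5, 6, 7} — every symbol — so nothing can go there. The grid has no valid completion.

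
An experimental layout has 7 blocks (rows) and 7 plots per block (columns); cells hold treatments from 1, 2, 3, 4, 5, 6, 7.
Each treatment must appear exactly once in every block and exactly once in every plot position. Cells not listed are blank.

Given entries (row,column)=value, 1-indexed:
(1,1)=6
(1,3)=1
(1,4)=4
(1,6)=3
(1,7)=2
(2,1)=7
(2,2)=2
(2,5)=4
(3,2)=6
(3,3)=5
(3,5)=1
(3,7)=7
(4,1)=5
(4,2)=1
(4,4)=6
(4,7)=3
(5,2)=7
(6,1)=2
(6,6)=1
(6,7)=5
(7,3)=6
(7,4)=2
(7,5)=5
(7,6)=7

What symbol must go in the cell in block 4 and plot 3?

7

Block 1, plot 2: block 1 has {1, 2, 3, 4, 6} and plot 2 has {1, 2, 6, 7}, leaving only 5.
Block 1, plot 5: block 1 has {1, 2, 3, 4, 5, 6} and plot 5 has {1, 4, 5}, leaving only 7.
Block 2, plot 3: block 2 has {2, 4, 7} and plot 3 has {1, 5, 6}, leaving only 3.
Block 3, plot 4: block 3 has {1, 5, 6, 7} and plot 4 has {2, 4, 6}, leaving only 3.
Block 3, plot 1: block 3 has {1, 3, 5, 6, 7} and plot 1 has {2, 5, 6, 7}, leaving only 4.
Block 3, plot 6: block 3 has {1, 3, 4, 5, 6, 7} and plot 6 has {1, 3, 7}, leaving only 2.
Block 4, plot 5: block 4 has {1, 3, 5, 6} and plot 5 has {1, 4, 5, 7}, leaving only 2.
Block 4, plot 6: block 4 has {1, 2, 3, 5, 6} and plot 6 has {1, 2, 3, 7}, leaving only 4.
Block 4 already has {1, 2, 3, 4, 5, 6} and plot 3 already has {1, 3, 5, 6}, so block 4, plot 3 must be 7.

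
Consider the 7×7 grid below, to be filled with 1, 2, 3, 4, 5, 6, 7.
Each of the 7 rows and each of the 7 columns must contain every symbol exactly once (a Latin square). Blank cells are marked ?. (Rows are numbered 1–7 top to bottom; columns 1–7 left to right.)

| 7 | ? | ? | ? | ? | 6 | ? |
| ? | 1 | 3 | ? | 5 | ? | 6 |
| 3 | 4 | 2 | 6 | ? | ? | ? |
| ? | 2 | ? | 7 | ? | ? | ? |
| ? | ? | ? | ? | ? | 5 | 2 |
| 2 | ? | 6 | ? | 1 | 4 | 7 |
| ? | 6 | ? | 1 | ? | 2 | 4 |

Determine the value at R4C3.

Row 2, column 1: row 2 has {1, 3, 5, 6} and column 1 has {2, 3, 7}, leaving only 4.
Row 2, column 4: row 2 has {1, 3, 4, 5, 6} and column 4 has {1, 6, 7}, leaving only 2.
Row 2, column 6: row 2 has {1, 2, 3, 4, 5, 6} and column 6 has {2, 4, 5, 6}, leaving only 7.
Row 3, column 5: row 3 has {2, 3, 4, 6} and column 5 has {1, 5}, leaving only 7.
Row 3, column 6: row 3 has {2, 3, 4, 6, 7} and column 6 has {2, 4, 5, 6, 7}, leaving only 1.
Row 3, column 7: row 3 has {1, 2, 3, 4, 6, 7} and column 7 has {2, 4, 6, 7}, leaving only 5.
Row 4, column 6: row 4 has {2, 7} and column 6 has {1, 2, 4, 5, 6, 7}, leaving only 3.
Row 4, column 7: row 4 has {2, 3, 7} and column 7 has {2, 4, 5, 6, 7}, leaving only 1.
Row 1, column 7: row 1 has {6, 7} and column 7 has {1, 2, 4, 5, 6, 7}, leaving only 3.
Row 1, column 2: row 1 has {3, 6, 7} and column 2 has {1, 2, 4, 6}, leaving only 5.
Row 1, column 4: row 1 has {3, 5, 6, 7} and column 4 has {1, 2, 6, 7}, leaving only 4.
Row 1, column 3: row 1 has {3, 4, 5, 6, 7} and column 3 has {2, 3, 6}, leaving only 1.
Row 1, column 5: row 1 has {1, 3, 4, 5, 6, 7} and column 5 has {1, 5, 7}, leaving only 2.
Row 5, column 4: row 5 has {2, 5} and column 4 has {1, 2, 4, 6, 7}, leaving only 3.
Row 5, column 2: row 5 has {2, 3, 5} and column 2 has {1, 2, 4, 5, 6}, leaving only 7.
Row 5, column 3: row 5 has {2, 3, 5, 7} and column 3 has {1, 2, 3, 6}, leaving only 4.
Row 4 already has {1, 2, 3, 7} and column 3 already has {1, 2, 3, 4, 6}, so row 4, column 3 must be 5.

5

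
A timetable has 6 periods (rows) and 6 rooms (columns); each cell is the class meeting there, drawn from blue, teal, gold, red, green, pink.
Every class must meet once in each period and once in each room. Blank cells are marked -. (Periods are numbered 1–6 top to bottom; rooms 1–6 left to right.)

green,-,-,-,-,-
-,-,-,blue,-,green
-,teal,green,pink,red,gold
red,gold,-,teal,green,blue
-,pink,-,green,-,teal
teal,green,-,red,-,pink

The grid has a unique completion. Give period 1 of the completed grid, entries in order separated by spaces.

green blue teal gold pink red

Period 1, room 4: period 1 has {green} and room 4 has {blue, teal, red, green, pink}, leaving only gold.
Period 1, room 6: period 1 has {gold, green} and room 6 has {blue, teal, gold, green, pink}, leaving only red.
Period 1, room 2: period 1 has {gold, red, green} and room 2 has {teal, gold, green, pink}, leaving only blue.
Period 2, room 2: period 2 has {blue, green} and room 2 has {blue, teal, gold, green, pink}, leaving only red.
Period 3, room 1: period 3 has {teal, gold, red, green, pink} and room 1 has {teal, red, green}, leaving only blue.
Period 4, room 3: period 4 has {blue, teal, gold, red, green} and room 3 has {green}, leaving only pink.
Period 1, room 3: period 1 has {blue, gold, red, green} and room 3 has {green, pink}, leaving only teal.
Period 1, room 5: period 1 has {blue, teal, gold, red, green} and room 5 has {red, green}, leaving only pink.
So period 1 reads: green blue teal gold pink red.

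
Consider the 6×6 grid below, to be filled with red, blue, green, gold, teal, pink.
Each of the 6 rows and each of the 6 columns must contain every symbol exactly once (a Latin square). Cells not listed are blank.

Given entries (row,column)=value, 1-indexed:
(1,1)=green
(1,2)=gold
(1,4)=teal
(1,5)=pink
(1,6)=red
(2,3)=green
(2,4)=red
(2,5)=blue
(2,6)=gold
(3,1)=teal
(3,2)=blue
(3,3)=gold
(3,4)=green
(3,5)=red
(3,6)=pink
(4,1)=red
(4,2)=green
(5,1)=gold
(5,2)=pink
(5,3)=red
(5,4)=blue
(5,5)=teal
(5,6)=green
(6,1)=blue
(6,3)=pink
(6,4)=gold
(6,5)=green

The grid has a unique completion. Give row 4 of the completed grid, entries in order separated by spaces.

red green teal pink gold blue

Row 4, column 4: row 4 has {red, green} and column 4 has {red, blue, green, gold, teal}, leaving only pink.
Row 4, column 5: row 4 has {red, green, pink} and column 5 has {red, blue, green, teal, pink}, leaving only gold.
Row 1, column 3: row 1 has {red, green, gold, teal, pink} and column 3 has {red, green, gold, pink}, leaving only blue.
Row 4, column 3: row 4 has {red, green, gold, pink} and column 3 has {red, blue, green, gold, pink}, leaving only teal.
Row 4, column 6: row 4 has {red, green, gold, teal, pink} and column 6 has {red, green, gold, pink}, leaving only blue.
So row 4 reads: red green teal pink gold blue.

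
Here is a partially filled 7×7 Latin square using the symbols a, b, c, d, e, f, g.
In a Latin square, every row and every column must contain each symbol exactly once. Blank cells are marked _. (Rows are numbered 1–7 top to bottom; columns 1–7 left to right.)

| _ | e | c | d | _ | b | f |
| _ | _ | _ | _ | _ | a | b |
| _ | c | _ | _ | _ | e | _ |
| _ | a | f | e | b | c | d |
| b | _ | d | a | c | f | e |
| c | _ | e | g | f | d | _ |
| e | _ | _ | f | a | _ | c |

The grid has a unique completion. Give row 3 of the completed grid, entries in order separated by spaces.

Row 3, column 4: row 3 has {c, e} and column 4 has {a, d, e, f, g}, leaving only b.
Row 1, column 5: row 1 has {b, c, d, e, f} and column 5 has {a, b, c, f}, leaving only g.
Row 3, column 5: row 3 has {b, c, e} and column 5 has {a, b, c, f, g}, leaving only d.
Row 1, column 1: row 1 has {b, c, d, e, f, g} and column 1 has {b, c, e}, leaving only a.
Row 2, column 3: row 2 has {a, b} and column 3 has {c, d, e, f}, leaving only g.
Row 3, column 3: row 3 has {b, c, d, e} and column 3 has {c, d, e, f, g}, leaving only a.
Row 3, column 7: row 3 has {a, b, c, d, e} and column 7 has {b, c, d, e, f}, leaving only g.
Row 3, column 1: row 3 has {a, b, c, d, e, g} and column 1 has {a, b, c, e}, leaving only f.
So row 3 reads: f c a b d e g.

f c a b d e g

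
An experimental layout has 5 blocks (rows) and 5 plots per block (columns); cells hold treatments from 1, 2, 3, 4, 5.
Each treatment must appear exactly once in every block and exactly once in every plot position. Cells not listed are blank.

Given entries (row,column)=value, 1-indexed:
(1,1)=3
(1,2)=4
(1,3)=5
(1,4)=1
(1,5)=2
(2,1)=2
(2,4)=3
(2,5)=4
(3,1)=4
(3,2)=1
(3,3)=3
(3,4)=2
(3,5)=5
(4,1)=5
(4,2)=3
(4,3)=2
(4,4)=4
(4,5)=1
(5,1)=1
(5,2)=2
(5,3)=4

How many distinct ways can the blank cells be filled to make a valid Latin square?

1

Block 2, plot 2: eliminating its block and plot leaves {5}.
Block 2, plot 3: eliminating its block and plot leaves {1}.
Block 5, plot 4: eliminating its block and plot leaves {5}.
Block 5, plot 5: eliminating its block and plot leaves {3}.
Only one assignment across all blanks avoids any block or plot repeat, giving 1 completion.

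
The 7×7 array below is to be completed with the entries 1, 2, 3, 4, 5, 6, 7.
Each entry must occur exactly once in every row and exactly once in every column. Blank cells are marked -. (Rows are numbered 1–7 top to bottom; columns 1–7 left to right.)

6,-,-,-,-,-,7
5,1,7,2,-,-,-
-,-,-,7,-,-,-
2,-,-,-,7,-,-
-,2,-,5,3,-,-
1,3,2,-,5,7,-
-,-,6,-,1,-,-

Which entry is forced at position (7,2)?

Row 7, column 2 is narrowed to {4, 5, 7}.
If it were 4, then row 4, column 2 would be left with no valid symbol.
If it were 5, then row 4, column 2 would be left with no valid symbol.
So row 7, column 2 must be 7.

7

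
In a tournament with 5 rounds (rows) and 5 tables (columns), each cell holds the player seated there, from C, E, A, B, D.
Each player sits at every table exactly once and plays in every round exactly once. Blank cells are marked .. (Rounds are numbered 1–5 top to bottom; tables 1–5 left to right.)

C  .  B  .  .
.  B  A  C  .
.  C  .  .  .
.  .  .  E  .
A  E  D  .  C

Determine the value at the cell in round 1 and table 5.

E

Round 3, table 3: round 3 has {C} and table 3 has {A, B, D}, leaving only E.
Round 4, table 3: round 4 has {E} and table 3 has {E, A, B, D}, leaving only C.
Round 5, table 4: round 5 has {C, E, A, D} and table 4 has {C, E}, leaving only B.
Round 1, table 5 is narrowed to {E, A, D}.
If it were A, then round 1, table 4 would be left with no valid symbol.
If it were D, then round 1, table 4 would be left with no valid symbol.
So round 1, table 5 must be E.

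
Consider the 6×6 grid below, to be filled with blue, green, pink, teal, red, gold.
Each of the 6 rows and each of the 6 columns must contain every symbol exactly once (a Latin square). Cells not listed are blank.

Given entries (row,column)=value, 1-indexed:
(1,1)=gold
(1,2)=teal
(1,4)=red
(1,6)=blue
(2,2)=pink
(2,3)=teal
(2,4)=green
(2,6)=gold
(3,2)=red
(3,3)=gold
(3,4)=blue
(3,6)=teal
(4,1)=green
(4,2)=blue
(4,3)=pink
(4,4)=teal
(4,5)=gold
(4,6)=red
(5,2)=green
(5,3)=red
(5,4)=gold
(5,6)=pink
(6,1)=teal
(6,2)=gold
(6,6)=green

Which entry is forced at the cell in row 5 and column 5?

Row 1, column 3: row 1 has {blue, teal, red, gold} and column 3 has {pink, teal, red, gold}, leaving only green.
Row 1, column 5: row 1 has {blue, green, teal, red, gold} and column 5 has {gold}, leaving only pink.
Row 3, column 1: row 3 has {blue, teal, red, gold} and column 1 has {green, teal, gold}, leaving only pink.
Row 3, column 5: row 3 has {blue, pink, teal, red, gold} and column 5 has {pink, gold}, leaving only green.
Row 5, column 1: row 5 has {green, pink, red, gold} and column 1 has {green, pink, teal, gold}, leaving only blue.
Row 5 already has {blue, green, pink, red, gold} and column 5 already has {green, pink, gold}, so row 5, column 5 must be teal.

teal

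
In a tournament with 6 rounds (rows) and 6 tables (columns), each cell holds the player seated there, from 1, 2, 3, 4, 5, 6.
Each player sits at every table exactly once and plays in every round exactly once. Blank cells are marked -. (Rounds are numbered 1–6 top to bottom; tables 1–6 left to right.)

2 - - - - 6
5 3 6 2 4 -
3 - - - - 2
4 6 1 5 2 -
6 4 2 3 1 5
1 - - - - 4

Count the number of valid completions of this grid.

Round 1, table 2: eliminating its round and table leaves {1, 5}.
Round 1, table 3: eliminating its round and table leaves {3, 4, 5}.
Round 1, table 4: eliminating its round and table leaves {1, 4}.
Round 1, table 5: eliminating its round and table leaves {3, 5}.
Round 2, table 6: eliminating its round and table leaves {1}.
Round 3, table 2: eliminating its round and table leaves {1, 5}.
Round 3, table 3: eliminating its round and table leaves {4, 5}.
Round 3, table 4: eliminating its round and table leaves {1, 4, 6}.
Round 3, table 5: eliminating its round and table leaves {5, 6}.
Round 4, table 6: eliminating its round and table leaves {3}.
Round 6, table 2: eliminating its round and table leaves {2, 5}.
Round 6, table 3: eliminating its round and table leaves {3, 5}.
Round 6, table 4: eliminating its round and table leaves {6}.
Round 6, table 5: eliminating its round and table leaves {3, 5, 6}.
Enumerating the assignments across these blanks that avoid any round or table repeat gives 3 completions.

3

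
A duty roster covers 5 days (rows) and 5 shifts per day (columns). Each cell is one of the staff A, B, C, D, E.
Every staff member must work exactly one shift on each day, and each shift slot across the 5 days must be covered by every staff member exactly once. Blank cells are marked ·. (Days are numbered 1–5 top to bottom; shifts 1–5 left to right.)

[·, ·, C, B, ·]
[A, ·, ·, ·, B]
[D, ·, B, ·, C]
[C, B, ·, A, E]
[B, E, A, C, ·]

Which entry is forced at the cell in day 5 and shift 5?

D

Day 5 already has {A, B, C, E} and shift 5 already has {B, C, E}, so day 5, shift 5 must be D.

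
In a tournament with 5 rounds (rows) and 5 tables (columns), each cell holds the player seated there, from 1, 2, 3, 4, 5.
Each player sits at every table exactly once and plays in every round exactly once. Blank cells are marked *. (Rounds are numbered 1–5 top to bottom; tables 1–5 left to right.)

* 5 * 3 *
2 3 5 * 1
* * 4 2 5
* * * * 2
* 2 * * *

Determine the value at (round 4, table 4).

Round 1, table 5: round 1 has {3, 5} and table 5 has {1, 2, 5}, leaving only 4.
Round 1, table 1: round 1 has {3, 4, 5} and table 1 has {2}, leaving only 1.
Round 1, table 3: round 1 has {1, 3, 4, 5} and table 3 has {4, 5}, leaving only 2.
Round 2, table 4: round 2 has {1, 2, 3, 5} and table 4 has {2, 3}, leaving only 4.
Round 3, table 1: round 3 has {2, 4, 5} and table 1 has {1, 2}, leaving only 3.
Round 3, table 2: round 3 has {2, 3, 4, 5} and table 2 has {2, 3, 5}, leaving only 1.
Round 4, table 2: round 4 has {2} and table 2 has {1, 2, 3, 5}, leaving only 4.
Round 4, table 1: round 4 has {2, 4} and table 1 has {1, 2, 3}, leaving only 5.
Round 4 already has {2, 4, 5} and table 4 already has {2, 3, 4}, so round 4, table 4 must be 1.

1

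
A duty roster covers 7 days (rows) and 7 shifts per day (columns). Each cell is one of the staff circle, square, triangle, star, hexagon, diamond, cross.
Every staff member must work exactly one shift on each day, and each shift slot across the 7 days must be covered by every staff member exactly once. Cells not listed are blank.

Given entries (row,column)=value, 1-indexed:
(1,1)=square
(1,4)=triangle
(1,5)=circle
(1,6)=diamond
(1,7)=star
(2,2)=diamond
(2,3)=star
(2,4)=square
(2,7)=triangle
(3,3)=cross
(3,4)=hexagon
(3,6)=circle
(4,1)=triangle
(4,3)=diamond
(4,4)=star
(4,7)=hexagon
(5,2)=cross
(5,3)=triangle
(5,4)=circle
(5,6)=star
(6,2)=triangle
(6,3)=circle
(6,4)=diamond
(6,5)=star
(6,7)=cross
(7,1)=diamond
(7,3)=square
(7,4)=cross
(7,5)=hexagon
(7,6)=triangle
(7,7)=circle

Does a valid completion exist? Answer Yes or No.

Day 1, shift 2: day 1 has {circle, square, triangle, star, diamond} and shift 2 has {triangle, diamond, cross}, so it must be hexagon.
Now day 1, shift 3: day 1 together with shift 3 already contain {circle, square, triangle, star, hexagon, diamond, cross} — every symbol — so nothing can go there. The grid has no valid completion.

No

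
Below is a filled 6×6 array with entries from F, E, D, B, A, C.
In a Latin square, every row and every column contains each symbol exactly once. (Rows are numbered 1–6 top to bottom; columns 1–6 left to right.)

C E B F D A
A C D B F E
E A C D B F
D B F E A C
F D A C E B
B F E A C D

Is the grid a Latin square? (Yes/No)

Yes

Each row is a permutation of the 6 symbols, and so is each column.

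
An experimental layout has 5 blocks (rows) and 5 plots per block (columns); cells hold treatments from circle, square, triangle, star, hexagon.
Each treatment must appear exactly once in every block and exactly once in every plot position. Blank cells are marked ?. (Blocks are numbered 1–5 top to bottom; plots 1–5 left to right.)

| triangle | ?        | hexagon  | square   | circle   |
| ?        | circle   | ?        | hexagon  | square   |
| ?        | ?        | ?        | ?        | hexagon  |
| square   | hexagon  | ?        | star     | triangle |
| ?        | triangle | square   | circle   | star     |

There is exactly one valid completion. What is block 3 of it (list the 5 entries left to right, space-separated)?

Block 3, plot 4: block 3 has {hexagon} and plot 4 has {circle, square, star, hexagon}, leaving only triangle.
Block 1, plot 2: block 1 has {circle, square, triangle, hexagon} and plot 2 has {circle, triangle, hexagon}, leaving only star.
Block 3, plot 2: block 3 has {triangle, hexagon} and plot 2 has {circle, triangle, star, hexagon}, leaving only square.
Block 2, plot 1: block 2 has {circle, square, hexagon} and plot 1 has {square, triangle}, leaving only star.
Block 3, plot 1: block 3 has {square, triangle, hexagon} and plot 1 has {square, triangle, star}, leaving only circle.
Block 3, plot 3: block 3 has {circle, square, triangle, hexagon} and plot 3 has {square, hexagon}, leaving only star.
So block 3 reads: circle square star triangle hexagon.

circle square star triangle hexagon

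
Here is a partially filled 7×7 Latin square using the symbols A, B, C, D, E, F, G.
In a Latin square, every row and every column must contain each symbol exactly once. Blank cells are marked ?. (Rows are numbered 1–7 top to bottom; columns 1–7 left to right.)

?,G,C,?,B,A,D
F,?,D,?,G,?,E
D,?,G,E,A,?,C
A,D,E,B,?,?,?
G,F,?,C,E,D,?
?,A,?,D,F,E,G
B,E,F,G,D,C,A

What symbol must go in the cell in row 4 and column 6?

G

Row 1, column 1: row 1 has {A, B, C, D, G} and column 1 has {A, B, D, F, G}, leaving only E.
Row 1, column 4: row 1 has {A, B, C, D, E, G} and column 4 has {B, C, D, E, G}, leaving only F.
Row 2, column 4: row 2 has {D, E, F, G} and column 4 has {B, C, D, E, F, G}, leaving only A.
Row 2, column 6: row 2 has {A, D, E, F, G} and column 6 has {A, C, D, E}, leaving only B.
Row 2, column 2: row 2 has {A, B, D, E, F, G} and column 2 has {A, D, E, F, G}, leaving only C.
Row 3, column 2: row 3 has {A, C, D, E, G} and column 2 has {A, C, D, E, F, G}, leaving only B.
Row 3, column 6: row 3 has {A, B, C, D, E, G} and column 6 has {A, B, C, D, E}, leaving only F.
Row 4 already has {A, B, D, E} and column 6 already has {A, B, C, D, E, F}, so row 4, column 6 must be G.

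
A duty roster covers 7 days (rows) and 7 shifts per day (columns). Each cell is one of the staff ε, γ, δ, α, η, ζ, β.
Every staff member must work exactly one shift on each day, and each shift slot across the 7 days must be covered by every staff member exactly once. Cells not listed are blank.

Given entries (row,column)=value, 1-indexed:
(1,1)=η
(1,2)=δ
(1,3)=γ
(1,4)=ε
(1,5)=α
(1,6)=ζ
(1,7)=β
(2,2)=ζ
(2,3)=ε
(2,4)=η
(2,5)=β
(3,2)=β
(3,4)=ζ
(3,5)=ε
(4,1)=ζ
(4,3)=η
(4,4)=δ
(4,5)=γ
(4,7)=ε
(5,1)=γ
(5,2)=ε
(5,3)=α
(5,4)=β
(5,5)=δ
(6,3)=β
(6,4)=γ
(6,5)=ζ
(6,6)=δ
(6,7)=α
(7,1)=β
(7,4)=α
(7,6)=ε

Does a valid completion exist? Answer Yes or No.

Yes

No day or shift among the givens repeats a symbol, and propagating forced cells runs into no contradiction.
One valid completion exists (for instance, η δ γ ε α ζ β / δ ζ ε η β α γ / α β δ ζ ε γ η / ζ α η δ γ β ε / γ ε α β δ η ζ / ε η β γ ζ δ α / β γ ζ α η ε δ).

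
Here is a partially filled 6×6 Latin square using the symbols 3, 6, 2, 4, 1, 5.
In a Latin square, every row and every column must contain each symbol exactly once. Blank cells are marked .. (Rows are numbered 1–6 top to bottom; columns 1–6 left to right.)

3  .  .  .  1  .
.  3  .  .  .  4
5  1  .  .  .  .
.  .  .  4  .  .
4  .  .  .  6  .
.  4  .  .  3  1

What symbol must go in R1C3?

4

Row 1, column 3 is narrowed to {6, 2, 4, 5}.
If it were 6, propagating the remaining blanks reaches a contradiction.
If it were 2, propagating the remaining blanks reaches a contradiction.
If it were 5, propagating the remaining blanks reaches a contradiction.
So row 1, column 3 must be 4.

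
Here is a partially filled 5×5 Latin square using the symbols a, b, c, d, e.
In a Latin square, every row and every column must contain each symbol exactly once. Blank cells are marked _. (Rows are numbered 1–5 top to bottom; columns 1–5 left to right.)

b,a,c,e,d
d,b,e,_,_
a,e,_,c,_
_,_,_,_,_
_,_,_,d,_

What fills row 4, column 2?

d

Row 2, column 4: row 2 has {b, d, e} and column 4 has {c, d, e}, leaving only a.
Row 2, column 5: row 2 has {a, b, d, e} and column 5 has {d}, leaving only c.
Row 3, column 5: row 3 has {a, c, e} and column 5 has {c, d}, leaving only b.
Row 3, column 3: row 3 has {a, b, c, e} and column 3 has {c, e}, leaving only d.
Row 4, column 4: row 4 has {} and column 4 has {a, c, d, e}, leaving only b.
Row 4, column 3: row 4 has {b} and column 3 has {c, d, e}, leaving only a.
Row 4, column 5: row 4 has {a, b} and column 5 has {b, c, d}, leaving only e.
Row 4, column 1: row 4 has {a, b, e} and column 1 has {a, b, d}, leaving only c.
Row 4 already has {a, b, c, e} and column 2 already has {a, b, e}, so row 4, column 2 must be d.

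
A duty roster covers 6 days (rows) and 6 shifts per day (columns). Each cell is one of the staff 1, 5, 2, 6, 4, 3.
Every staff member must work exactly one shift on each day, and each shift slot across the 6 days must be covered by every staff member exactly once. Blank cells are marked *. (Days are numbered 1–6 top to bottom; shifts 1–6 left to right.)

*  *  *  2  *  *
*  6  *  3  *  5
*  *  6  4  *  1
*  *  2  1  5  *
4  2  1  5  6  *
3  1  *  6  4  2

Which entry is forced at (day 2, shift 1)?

1

Day 2, shift 3: day 2 has {5, 6, 3} and shift 3 has {1, 2, 6}, leaving only 4.
Day 4, shift 1: day 4 has {1, 5, 2} and shift 1 has {4, 3}, leaving only 6.
Day 5, shift 6: day 5 has {1, 5, 2, 6, 4} and shift 6 has {1, 5, 2}, leaving only 3.
Day 4, shift 6: day 4 has {1, 5, 2, 6} and shift 6 has {1, 5, 2, 3}, leaving only 4.
Day 1, shift 6: day 1 has {2} and shift 6 has {1, 5, 2, 4, 3}, leaving only 6.
Day 4, shift 2: day 4 has {1, 5, 2, 6, 4} and shift 2 has {1, 2, 6}, leaving only 3.
Day 3, shift 2: day 3 has {1, 6, 4} and shift 2 has {1, 2, 6, 3}, leaving only 5.
Day 1, shift 2: day 1 has {2, 6} and shift 2 has {1, 5, 2, 6, 3}, leaving only 4.
Day 3, shift 1: day 3 has {1, 5, 6, 4} and shift 1 has {6, 4, 3}, leaving only 2.
Day 2 already has {5, 6, 4, 3} and shift 1 already has {2, 6, 4, 3}, so day 2, shift 1 must be 1.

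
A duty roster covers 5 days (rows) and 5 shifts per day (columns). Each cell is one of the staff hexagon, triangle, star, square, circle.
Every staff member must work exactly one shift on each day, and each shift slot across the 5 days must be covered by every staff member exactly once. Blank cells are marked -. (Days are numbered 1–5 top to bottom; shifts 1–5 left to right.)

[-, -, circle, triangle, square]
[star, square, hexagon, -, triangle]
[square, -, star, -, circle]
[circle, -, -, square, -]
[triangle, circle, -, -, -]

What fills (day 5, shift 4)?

star

Day 1, shift 1: day 1 has {triangle, square, circle} and shift 1 has {triangle, star, square, circle}, leaving only hexagon.
Day 1, shift 2: day 1 has {hexagon, triangle, square, circle} and shift 2 has {square, circle}, leaving only star.
Day 2, shift 4: day 2 has {hexagon, triangle, star, square} and shift 4 has {triangle, square}, leaving only circle.
Day 3, shift 4: day 3 has {star, square, circle} and shift 4 has {triangle, square, circle}, leaving only hexagon.
Day 5 already has {triangle, circle} and shift 4 already has {hexagon, triangle, square, circle}, so day 5, shift 4 must be star.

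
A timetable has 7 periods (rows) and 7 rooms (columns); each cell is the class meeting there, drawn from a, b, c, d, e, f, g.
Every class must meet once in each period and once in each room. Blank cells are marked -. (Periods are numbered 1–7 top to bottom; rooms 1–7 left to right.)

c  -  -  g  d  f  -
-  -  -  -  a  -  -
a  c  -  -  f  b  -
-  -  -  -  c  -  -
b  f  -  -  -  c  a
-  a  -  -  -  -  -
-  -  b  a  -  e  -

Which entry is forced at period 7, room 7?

c

Period 7, room 5: period 7 has {a, b, e} and room 5 has {a, c, d, f}, leaving only g.
Period 5, room 5: period 5 has {a, b, c, f} and room 5 has {a, c, d, f, g}, leaving only e.
Period 5, room 4: period 5 has {a, b, c, e, f} and room 4 has {a, g}, leaving only d.
Period 3, room 4: period 3 has {a, b, c, f} and room 4 has {a, d, g}, leaving only e.
Period 5, room 3: period 5 has {a, b, c, d, e, f} and room 3 has {b}, leaving only g.
Period 3, room 3: period 3 has {a, b, c, e, f} and room 3 has {b, g}, leaving only d.
Period 3, room 7: period 3 has {a, b, c, d, e, f} and room 7 has {a}, leaving only g.
Period 6, room 5: period 6 has {a} and room 5 has {a, c, d, e, f, g}, leaving only b.
Period 7, room 2: period 7 has {a, b, e, g} and room 2 has {a, c, f}, leaving only d.
Period 7, room 1: period 7 has {a, b, d, e, g} and room 1 has {a, b, c}, leaving only f.
Period 7 already has {a, b, d, e, f, g} and room 7 already has {a, g}, so period 7, room 7 must be c.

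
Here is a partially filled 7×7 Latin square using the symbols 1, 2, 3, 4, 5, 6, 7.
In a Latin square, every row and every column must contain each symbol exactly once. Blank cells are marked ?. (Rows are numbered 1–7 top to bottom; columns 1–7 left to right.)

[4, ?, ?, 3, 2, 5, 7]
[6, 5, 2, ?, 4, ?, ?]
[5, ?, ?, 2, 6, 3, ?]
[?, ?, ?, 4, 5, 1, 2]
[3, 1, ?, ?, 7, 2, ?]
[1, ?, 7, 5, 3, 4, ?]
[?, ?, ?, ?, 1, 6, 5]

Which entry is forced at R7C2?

Row 1, column 2: row 1 has {2, 3, 4, 5, 7} and column 2 has {1, 5}, leaving only 6.
Row 1, column 3: row 1 has {2, 3, 4, 5, 6, 7} and column 3 has {2, 7}, leaving only 1.
Row 2, column 6: row 2 has {2, 4, 5, 6} and column 6 has {1, 2, 3, 4, 5, 6}, leaving only 7.
Row 2, column 4: row 2 has {2, 4, 5, 6, 7} and column 4 has {2, 3, 4, 5}, leaving only 1.
Row 2, column 7: row 2 has {1, 2, 4, 5, 6, 7} and column 7 has {2, 5, 7}, leaving only 3.
Row 3, column 3: row 3 has {2, 3, 5, 6} and column 3 has {1, 2, 7}, leaving only 4.
Row 3, column 2: row 3 has {2, 3, 4, 5, 6} and column 2 has {1, 5, 6}, leaving only 7.
Row 3, column 7: row 3 has {2, 3, 4, 5, 6, 7} and column 7 has {2, 3, 5, 7}, leaving only 1.
Row 4, column 1: row 4 has {1, 2, 4, 5} and column 1 has {1, 3, 4, 5, 6}, leaving only 7.
Row 4, column 2: row 4 has {1, 2, 4, 5, 7} and column 2 has {1, 5, 6, 7}, leaving only 3.
Row 4, column 3: row 4 has {1, 2, 3, 4, 5, 7} and column 3 has {1, 2, 4, 7}, leaving only 6.
Row 5, column 3: row 5 has {1, 2, 3, 7} and column 3 has {1, 2, 4, 6, 7}, leaving only 5.
Row 5, column 4: row 5 has {1, 2, 3, 5, 7} and column 4 has {1, 2, 3, 4, 5}, leaving only 6.
Row 5, column 7: row 5 has {1, 2, 3, 5, 6, 7} and column 7 has {1, 2, 3, 5, 7}, leaving only 4.
Row 6, column 2: row 6 has {1, 3, 4, 5, 7} and column 2 has {1, 3, 5, 6, 7}, leaving only 2.
Row 7 already has {1, 5, 6} and column 2 already has {1, 2, 3, 5, 6, 7}, so row 7, column 2 must be 4.

4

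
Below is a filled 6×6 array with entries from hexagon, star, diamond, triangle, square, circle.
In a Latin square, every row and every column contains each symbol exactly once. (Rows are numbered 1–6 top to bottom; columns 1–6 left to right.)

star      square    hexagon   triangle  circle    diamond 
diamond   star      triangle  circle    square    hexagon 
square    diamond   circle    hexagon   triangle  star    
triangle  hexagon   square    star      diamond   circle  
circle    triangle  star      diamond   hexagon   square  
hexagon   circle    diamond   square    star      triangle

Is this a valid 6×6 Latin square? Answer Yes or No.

Each row is a permutation of the 6 symbols, and so is each column.

Yes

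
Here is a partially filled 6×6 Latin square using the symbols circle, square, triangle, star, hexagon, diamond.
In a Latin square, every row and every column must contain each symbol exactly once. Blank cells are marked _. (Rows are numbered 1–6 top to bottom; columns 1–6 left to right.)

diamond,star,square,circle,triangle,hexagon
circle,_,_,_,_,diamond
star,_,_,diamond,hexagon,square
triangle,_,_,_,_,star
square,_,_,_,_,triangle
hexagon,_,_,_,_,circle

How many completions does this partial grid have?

Row 2, column 2: eliminating its row and column leaves {square, triangle, hexagon}.
Row 2, column 3: eliminating its row and column leaves {triangle, star, hexagon}.
Row 2, column 4: eliminating its row and column leaves {square, triangle, star, hexagon}.
Row 2, column 5: eliminating its row and column leaves {square, star}.
Row 3, column 2: eliminating its row and column leaves {circle, triangle}.
Row 3, column 3: eliminating its row and column leaves {circle, triangle}.
Row 4, column 2: eliminating its row and column leaves {circle, square, hexagon, diamond}.
Row 4, column 3: eliminating its row and column leaves {circle, hexagon, diamond}.
Row 4, column 4: eliminating its row and column leaves {square, hexagon}.
Row 4, column 5: eliminating its row and column leaves {circle, square, diamond}.
Row 5, column 2: eliminating its row and column leaves {circle, hexagon, diamond}.
Row 5, column 3: eliminating its row and column leaves {circle, star, hexagon, diamond}.
Row 5, column 4: eliminating its row and column leaves {star, hexagon}.
Row 5, column 5: eliminating its row and column leaves {circle, star, diamond}.
Row 6, column 2: eliminating its row and column leaves {square, triangle, diamond}.
Row 6, column 3: eliminating its row and column leaves {triangle, star, diamond}.
Row 6, column 4: eliminating its row and column leaves {square, triangle, star}.
Row 6, column 5: eliminating its row and column leaves {square, star, diamond}.
Enumerating the assignments across these blanks that avoid any row or column repeat gives 20 completions.

20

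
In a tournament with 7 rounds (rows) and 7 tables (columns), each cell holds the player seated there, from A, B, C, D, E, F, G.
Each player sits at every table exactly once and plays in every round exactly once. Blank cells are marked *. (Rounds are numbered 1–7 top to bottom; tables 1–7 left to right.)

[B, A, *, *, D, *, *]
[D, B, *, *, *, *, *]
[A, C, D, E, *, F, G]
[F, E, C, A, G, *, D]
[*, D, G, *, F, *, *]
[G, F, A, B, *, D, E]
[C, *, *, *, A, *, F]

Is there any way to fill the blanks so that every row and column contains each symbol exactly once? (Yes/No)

No round or table among the givens repeats a symbol, and propagating forced cells runs into no contradiction.
One valid completion exists (for instance, B A E F D G C / D B F G E C A / A C D E B F G / F E C A G B D / E D G C F A B / G F A B C D E / C G B D A E F).

Yes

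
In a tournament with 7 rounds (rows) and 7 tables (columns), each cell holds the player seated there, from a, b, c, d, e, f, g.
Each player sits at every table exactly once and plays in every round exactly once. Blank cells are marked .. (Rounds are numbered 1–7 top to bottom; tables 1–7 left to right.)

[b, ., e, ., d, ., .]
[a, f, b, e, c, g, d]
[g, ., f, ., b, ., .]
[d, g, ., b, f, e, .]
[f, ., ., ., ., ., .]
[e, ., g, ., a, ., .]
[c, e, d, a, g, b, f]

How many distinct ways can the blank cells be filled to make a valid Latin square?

Round 1, table 2: eliminating its round and table leaves {a, c}.
Round 1, table 4: eliminating its round and table leaves {c, f, g}.
Round 1, table 6: eliminating its round and table leaves {a, c, f}.
Round 1, table 7: eliminating its round and table leaves {a, c, g}.
Round 3, table 2: eliminating its round and table leaves {a, c, d}.
Round 3, table 4: eliminating its round and table leaves {c, d}.
Round 3, table 6: eliminating its round and table leaves {a, c, d}.
Round 3, table 7: eliminating its round and table leaves {a, c, e}.
Round 4, table 3: eliminating its round and table leaves {a, c}.
Round 4, table 7: eliminating its round and table leaves {a, c}.
Round 5, table 2: eliminating its round and table leaves {a, b, c, d}.
Round 5, table 3: eliminating its round and table leaves {a, c}.
Round 5, table 4: eliminating its round and table leaves {c, d, g}.
Round 5, table 5: eliminating its round and table leaves {e}.
Round 5, table 6: eliminating its round and table leaves {a, c, d}.
Round 5, table 7: eliminating its round and table leaves {a, b, c, e, g}.
Round 6, table 2: eliminating its round and table leaves {b, c, d}.
Round 6, table 4: eliminating its round and table leaves {c, d, f}.
Round 6, table 6: eliminating its round and table leaves {c, d, f}.
Round 6, table 7: eliminating its round and table leaves {b, c}.
Enumerating the assignments across these blanks that avoid any round or table repeat gives 14 completions.

14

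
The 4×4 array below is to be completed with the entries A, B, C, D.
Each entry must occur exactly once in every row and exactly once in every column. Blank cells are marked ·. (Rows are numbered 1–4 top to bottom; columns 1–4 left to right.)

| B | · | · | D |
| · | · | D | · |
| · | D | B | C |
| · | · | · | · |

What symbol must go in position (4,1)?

Row 3, column 1: row 3 has {B, C, D} and column 1 has {B}, leaving only A.
Row 2, column 1: row 2 has {D} and column 1 has {A, B}, leaving only C.
Row 4 already has {} and column 1 already has {A, B, C}, so row 4, column 1 must be D.

D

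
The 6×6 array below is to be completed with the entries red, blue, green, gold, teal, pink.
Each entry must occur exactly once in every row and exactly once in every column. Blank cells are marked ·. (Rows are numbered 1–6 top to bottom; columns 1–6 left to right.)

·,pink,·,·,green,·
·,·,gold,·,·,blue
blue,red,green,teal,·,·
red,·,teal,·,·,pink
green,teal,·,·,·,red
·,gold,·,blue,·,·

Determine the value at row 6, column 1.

Row 2, column 2: row 2 has {blue, gold} and column 2 has {red, gold, teal, pink}, leaving only green.
Row 3, column 6: row 3 has {red, blue, green, teal} and column 6 has {red, blue, pink}, leaving only gold.
Row 1, column 6: row 1 has {green, pink} and column 6 has {red, blue, gold, pink}, leaving only teal.
Row 1, column 1: row 1 has {green, teal, pink} and column 1 has {red, blue, green}, leaving only gold.
Row 1, column 4: row 1 has {green, gold, teal, pink} and column 4 has {blue, teal}, leaving only red.
Row 1, column 3: row 1 has {red, green, gold, teal, pink} and column 3 has {green, gold, teal}, leaving only blue.
Row 2, column 4: row 2 has {blue, green, gold} and column 4 has {red, blue, teal}, leaving only pink.
Row 2, column 1: row 2 has {blue, green, gold, pink} and column 1 has {red, blue, green, gold}, leaving only teal.
Row 6 already has {blue, gold} and column 1 already has {red, blue, green, gold, teal}, so row 6, column 1 must be pink.

pink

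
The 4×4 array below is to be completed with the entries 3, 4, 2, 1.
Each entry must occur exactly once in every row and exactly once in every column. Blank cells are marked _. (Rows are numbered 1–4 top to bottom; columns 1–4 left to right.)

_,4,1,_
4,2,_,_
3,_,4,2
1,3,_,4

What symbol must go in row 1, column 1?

Row 1 already has {4, 1} and column 1 already has {3, 4, 1}, so row 1, column 1 must be 2.

2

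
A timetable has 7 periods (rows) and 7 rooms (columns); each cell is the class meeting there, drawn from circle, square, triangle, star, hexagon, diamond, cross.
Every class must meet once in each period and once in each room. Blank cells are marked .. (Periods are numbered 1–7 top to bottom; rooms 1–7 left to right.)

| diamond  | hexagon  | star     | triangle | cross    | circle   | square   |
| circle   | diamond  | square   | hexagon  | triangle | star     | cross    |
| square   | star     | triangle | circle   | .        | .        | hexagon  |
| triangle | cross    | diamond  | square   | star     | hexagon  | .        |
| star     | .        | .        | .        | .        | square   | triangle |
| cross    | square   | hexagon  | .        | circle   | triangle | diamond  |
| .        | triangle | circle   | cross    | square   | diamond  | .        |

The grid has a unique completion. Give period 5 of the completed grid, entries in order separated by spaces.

Period 5, room 2: period 5 has {square, triangle, star} and room 2 has {square, triangle, star, hexagon, diamond, cross}, leaving only circle.
Period 5, room 3: period 5 has {circle, square, triangle, star} and room 3 has {circle, square, triangle, star, hexagon, diamond}, leaving only cross.
Period 5, room 4: period 5 has {circle, square, triangle, star, cross} and room 4 has {circle, square, triangle, hexagon, cross}, leaving only diamond.
Period 5, room 5: period 5 has {circle, square, triangle, star, diamond, cross} and room 5 has {circle, square, triangle, star, cross}, leaving only hexagon.
So period 5 reads: star circle cross diamond hexagon square triangle.

star circle cross diamond hexagon square triangle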